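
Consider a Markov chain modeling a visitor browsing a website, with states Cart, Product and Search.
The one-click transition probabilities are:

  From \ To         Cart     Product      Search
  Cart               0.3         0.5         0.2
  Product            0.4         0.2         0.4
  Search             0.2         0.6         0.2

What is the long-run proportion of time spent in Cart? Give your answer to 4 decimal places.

Let the stationary distribution be π with π = πP and π_1 + π_2 + π_3 = 1.
π_1 = 0.3·π_1 + 0.4·π_2 + 0.2·π_3
π_2 = 0.5·π_1 + 0.2·π_2 + 0.6·π_3
Solving with the normalization constraint gives π = (0.3125, 0.4063, 0.2813).
So the stationary probability of Cart is 0.3125.

0.3125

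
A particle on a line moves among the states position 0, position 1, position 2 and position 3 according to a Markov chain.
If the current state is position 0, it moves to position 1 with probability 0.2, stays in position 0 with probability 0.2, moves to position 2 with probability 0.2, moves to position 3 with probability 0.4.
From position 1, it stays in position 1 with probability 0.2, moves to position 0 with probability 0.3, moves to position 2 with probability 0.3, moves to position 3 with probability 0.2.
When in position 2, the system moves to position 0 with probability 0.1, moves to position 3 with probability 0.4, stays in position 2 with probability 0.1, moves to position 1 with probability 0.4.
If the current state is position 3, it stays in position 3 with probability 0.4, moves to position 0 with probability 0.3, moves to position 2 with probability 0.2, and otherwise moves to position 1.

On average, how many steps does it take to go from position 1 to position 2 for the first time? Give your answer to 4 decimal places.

4.1509

Let t(s) be the expected number of steps to first reach position 2 from state s, with t(position 2) = 0. Conditioning on the first step:
t(position 0) = 1 + 0.2·t(position 0) + 0.2·t(position 1) + 0.4·t(position 3)
t(position 1) = 1 + 0.3·t(position 0) + 0.2·t(position 1) + 0.2·t(position 3)
t(position 3) = 1 + 0.3·t(position 0) + 0.1·t(position 1) + 0.4·t(position 3)
Solving: t(position 0) = 4.6226, t(position 1) = 4.1509, t(position 3) = 4.6698.
Expected steps from position 1 to position 2: 4.1509.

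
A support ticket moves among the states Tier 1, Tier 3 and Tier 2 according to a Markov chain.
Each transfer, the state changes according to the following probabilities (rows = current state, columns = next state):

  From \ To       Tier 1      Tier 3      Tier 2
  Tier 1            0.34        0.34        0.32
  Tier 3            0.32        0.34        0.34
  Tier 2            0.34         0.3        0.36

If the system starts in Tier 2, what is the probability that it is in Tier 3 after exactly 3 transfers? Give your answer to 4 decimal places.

Propagate the distribution vector 3 transfers from Tier 2.
After 0 transfers: (0.0000, 0.0000, 1.0000)
After 1 transfer: (0.3400, 0.3000, 0.3600)
After 2 transfers: (0.3340, 0.3256, 0.3404)
After 3 transfers: (0.3335, 0.3264, 0.3401)
P(in Tier 3 after 3 transfers) = 0.3264

0.3264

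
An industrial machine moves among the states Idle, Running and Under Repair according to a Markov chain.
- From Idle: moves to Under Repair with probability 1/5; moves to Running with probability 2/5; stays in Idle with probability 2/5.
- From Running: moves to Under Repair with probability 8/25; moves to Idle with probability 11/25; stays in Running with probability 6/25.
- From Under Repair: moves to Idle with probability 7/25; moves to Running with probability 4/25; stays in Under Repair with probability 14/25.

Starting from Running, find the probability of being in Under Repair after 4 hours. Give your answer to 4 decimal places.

0.3615

Propagate the distribution vector 4 hours from Running.
After 0 hours: (0.0000, 1.0000, 0.0000)
After 1 hour: (0.4400, 0.2400, 0.3200)
After 2 hours: (0.3712, 0.2848, 0.3440)
After 3 hours: (0.3701, 0.2719, 0.3580)
After 4 hours: (0.3679, 0.2706, 0.3615)
P(in Under Repair after 4 hours) = 0.3615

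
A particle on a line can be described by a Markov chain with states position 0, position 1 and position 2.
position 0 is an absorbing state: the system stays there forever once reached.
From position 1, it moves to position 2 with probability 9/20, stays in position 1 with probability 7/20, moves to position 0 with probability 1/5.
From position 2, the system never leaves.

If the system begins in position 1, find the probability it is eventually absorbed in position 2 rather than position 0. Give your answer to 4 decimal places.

Let h(s) be the probability of absorption at position 2 starting from transient state s. Then h(position 2) = 1 and h(position 0) = 0. By first-step analysis:
h(position 1) = 0.2·0 + 0.35·h(position 1) + 0.45·1
Solving: h(position 1) = 0.6923.
Starting from position 1, the probability is 0.6923.

0.6923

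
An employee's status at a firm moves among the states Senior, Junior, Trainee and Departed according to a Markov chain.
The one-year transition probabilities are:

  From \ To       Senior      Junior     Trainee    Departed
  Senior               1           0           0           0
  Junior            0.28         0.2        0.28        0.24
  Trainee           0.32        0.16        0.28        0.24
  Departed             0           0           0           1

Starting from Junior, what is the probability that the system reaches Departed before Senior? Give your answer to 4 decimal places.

Let h(s) be the probability of absorption at Departed starting from transient state s. Then h(Departed) = 1 and h(Senior) = 0. By first-step analysis:
h(Junior) = 0.28·0 + 0.2·h(Junior) + 0.28·h(Trainee) + 0.24·1
h(Trainee) = 0.32·0 + 0.16·h(Junior) + 0.28·h(Trainee) + 0.24·1
Solving: h(Junior) = 0.4518, h(Trainee) = 0.4337.
Starting from Junior, the probability is 0.4518.

0.4518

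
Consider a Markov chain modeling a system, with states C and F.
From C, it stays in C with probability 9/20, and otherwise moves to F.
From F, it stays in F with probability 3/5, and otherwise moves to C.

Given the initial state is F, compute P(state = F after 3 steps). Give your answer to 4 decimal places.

0.5790

Propagate the distribution vector 3 steps from F.
After 0 steps: (0.0000, 1.0000)
After 1 step: (0.4000, 0.6000)
After 2 steps: (0.4200, 0.5800)
After 3 steps: (0.4210, 0.5790)
P(in F after 3 steps) = 0.5790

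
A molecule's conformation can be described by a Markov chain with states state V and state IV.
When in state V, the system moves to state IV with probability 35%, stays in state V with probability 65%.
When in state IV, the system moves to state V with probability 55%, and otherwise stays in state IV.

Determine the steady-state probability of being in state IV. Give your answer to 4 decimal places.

Let the stationary distribution be π with π = πP and π_1 + π_2 = 1.
π_1 = 0.65·π_1 + 0.55·π_2
Solving with the normalization constraint gives π = (0.6111, 0.3889).
So the stationary probability of state IV is 0.3889.

0.3889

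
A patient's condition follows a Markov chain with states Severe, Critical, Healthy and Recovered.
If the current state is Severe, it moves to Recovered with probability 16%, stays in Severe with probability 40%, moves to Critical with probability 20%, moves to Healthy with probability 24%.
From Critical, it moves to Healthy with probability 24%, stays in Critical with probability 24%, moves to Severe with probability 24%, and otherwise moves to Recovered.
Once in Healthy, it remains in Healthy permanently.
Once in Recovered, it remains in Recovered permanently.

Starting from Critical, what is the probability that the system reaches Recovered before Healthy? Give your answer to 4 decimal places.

Let h(s) be the probability of absorption at Recovered starting from transient state s. Then h(Recovered) = 1 and h(Healthy) = 0. By first-step analysis:
h(Severe) = 0.4·h(Severe) + 0.2·h(Critical) + 0.24·0 + 0.16·1
h(Critical) = 0.24·h(Severe) + 0.24·h(Critical) + 0.24·0 + 0.28·1
Solving: h(Severe) = 0.4353, h(Critical) = 0.5059.
Starting from Critical, the probability is 0.5059.

0.5059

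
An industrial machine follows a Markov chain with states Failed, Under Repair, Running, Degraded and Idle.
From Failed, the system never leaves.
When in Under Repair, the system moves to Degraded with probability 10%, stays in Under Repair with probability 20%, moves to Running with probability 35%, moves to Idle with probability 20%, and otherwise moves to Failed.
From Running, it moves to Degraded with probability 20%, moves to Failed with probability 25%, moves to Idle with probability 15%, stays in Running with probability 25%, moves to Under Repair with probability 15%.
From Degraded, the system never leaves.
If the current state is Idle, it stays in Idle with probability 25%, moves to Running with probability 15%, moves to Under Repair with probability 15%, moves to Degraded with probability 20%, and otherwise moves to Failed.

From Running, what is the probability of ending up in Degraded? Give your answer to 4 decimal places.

Let h(s) be the probability of absorption at Degraded starting from transient state s. Then h(Degraded) = 1 and h(Failed) = 0. By first-step analysis:
h(Under Repair) = 0.15·0 + 0.2·h(Under Repair) + 0.35·h(Running) + 0.1·1 + 0.2·h(Idle)
h(Running) = 0.25·0 + 0.15·h(Under Repair) + 0.25·h(Running) + 0.2·1 + 0.15·h(Idle)
h(Idle) = 0.25·0 + 0.15·h(Under Repair) + 0.15·h(Running) + 0.2·1 + 0.25·h(Idle)
Solving: h(Under Repair) = 0.4277, h(Running) = 0.4403, h(Idle) = 0.4403.
Starting from Running, the probability is 0.4403.

0.4403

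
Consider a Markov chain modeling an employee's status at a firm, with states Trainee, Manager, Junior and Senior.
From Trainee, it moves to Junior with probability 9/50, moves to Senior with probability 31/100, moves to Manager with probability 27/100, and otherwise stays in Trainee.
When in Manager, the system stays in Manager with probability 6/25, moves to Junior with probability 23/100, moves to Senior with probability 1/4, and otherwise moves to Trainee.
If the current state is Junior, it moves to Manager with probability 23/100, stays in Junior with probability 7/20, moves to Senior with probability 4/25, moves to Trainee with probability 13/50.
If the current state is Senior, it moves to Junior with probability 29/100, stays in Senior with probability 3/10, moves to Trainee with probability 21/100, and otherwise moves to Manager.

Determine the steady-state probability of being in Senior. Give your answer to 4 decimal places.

Let the stationary distribution be π with π = πP and π_1 + π_2 + π_3 + π_4 = 1.
π_1 = 0.24·π_1 + 0.28·π_2 + 0.26·π_3 + 0.21·π_4
π_2 = 0.27·π_1 + 0.24·π_2 + 0.23·π_3 + 0.2·π_4
π_3 = 0.18·π_1 + 0.23·π_2 + 0.35·π_3 + 0.29·π_4
Solving with the normalization constraint gives π = (0.2471, 0.2346, 0.2646, 0.2537).
So the stationary probability of Senior is 0.2537.

0.2537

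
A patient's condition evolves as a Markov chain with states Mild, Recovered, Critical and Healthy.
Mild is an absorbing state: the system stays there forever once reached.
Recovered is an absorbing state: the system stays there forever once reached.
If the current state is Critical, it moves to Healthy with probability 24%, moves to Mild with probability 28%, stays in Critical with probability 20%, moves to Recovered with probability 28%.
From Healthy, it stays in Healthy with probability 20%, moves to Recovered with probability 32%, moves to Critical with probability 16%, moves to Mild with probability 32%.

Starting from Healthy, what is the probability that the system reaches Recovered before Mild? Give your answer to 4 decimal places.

Let h(s) be the probability of absorption at Recovered starting from transient state s. Then h(Recovered) = 1 and h(Mild) = 0. By first-step analysis:
h(Critical) = 0.28·0 + 0.28·1 + 0.2·h(Critical) + 0.24·h(Healthy)
h(Healthy) = 0.32·0 + 0.32·1 + 0.16·h(Critical) + 0.2·h(Healthy)
Solving: h(Critical) = 0.5000, h(Healthy) = 0.5000.
Starting from Healthy, the probability is 0.5000.

0.5000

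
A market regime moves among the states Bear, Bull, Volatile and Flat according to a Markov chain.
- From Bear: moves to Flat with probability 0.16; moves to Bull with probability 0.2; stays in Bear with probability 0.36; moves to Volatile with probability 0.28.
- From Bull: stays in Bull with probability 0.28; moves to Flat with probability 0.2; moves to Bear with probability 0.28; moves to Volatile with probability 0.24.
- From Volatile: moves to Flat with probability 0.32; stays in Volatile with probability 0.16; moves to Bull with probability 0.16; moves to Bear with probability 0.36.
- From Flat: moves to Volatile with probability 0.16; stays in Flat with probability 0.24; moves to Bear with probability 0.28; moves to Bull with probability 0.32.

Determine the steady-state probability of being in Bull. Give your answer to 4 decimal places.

Let the stationary distribution be π with π = πP and π_1 + π_2 + π_3 + π_4 = 1.
π_1 = 0.36·π_1 + 0.28·π_2 + 0.36·π_3 + 0.28·π_4
π_2 = 0.2·π_1 + 0.28·π_2 + 0.16·π_3 + 0.32·π_4
π_3 = 0.28·π_1 + 0.24·π_2 + 0.16·π_3 + 0.16·π_4
Solving with the normalization constraint gives π = (0.3233, 0.2369, 0.2177, 0.2221).
So the stationary probability of Bull is 0.2369.

0.2369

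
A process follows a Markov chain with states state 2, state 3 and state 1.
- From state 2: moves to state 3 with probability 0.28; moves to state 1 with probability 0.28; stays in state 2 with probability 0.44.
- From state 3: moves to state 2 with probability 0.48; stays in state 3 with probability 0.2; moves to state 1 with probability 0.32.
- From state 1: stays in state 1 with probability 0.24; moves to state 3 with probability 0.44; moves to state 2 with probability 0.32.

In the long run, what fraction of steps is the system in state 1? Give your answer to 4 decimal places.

Let the stationary distribution be π with π = πP and π_1 + π_2 + π_3 = 1.
π_1 = 0.44·π_1 + 0.48·π_2 + 0.32·π_3
π_2 = 0.28·π_1 + 0.2·π_2 + 0.44·π_3
Solving with the normalization constraint gives π = (0.4183, 0.3009, 0.2808).
So the stationary probability of state 1 is 0.2808.

0.2808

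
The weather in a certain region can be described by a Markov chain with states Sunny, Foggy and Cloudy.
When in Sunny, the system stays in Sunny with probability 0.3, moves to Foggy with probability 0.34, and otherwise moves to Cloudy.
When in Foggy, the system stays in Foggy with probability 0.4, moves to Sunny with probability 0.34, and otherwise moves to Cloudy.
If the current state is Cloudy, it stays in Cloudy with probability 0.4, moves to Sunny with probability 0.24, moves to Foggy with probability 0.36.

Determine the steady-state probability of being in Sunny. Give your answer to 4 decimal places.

0.2946

Let the stationary distribution be π with π = πP and π_1 + π_2 + π_3 = 1.
π_1 = 0.3·π_1 + 0.34·π_2 + 0.24·π_3
π_2 = 0.34·π_1 + 0.4·π_2 + 0.36·π_3
Solving with the normalization constraint gives π = (0.2946, 0.3689, 0.3366).
So the stationary probability of Sunny is 0.2946.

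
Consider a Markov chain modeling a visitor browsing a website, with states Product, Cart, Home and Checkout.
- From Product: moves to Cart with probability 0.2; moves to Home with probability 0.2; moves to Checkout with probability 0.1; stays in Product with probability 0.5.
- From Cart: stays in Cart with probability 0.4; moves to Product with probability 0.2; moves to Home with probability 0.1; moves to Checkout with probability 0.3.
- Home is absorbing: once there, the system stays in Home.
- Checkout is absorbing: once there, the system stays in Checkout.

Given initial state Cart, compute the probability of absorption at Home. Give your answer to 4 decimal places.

0.3462

Let h(s) be the probability of absorption at Home starting from transient state s. Then h(Home) = 1 and h(Checkout) = 0. By first-step analysis:
h(Product) = 0.5·h(Product) + 0.2·h(Cart) + 0.2·1 + 0.1·0
h(Cart) = 0.2·h(Product) + 0.4·h(Cart) + 0.1·1 + 0.3·0
Solving: h(Product) = 0.5385, h(Cart) = 0.3462.
Starting from Cart, the probability is 0.3462.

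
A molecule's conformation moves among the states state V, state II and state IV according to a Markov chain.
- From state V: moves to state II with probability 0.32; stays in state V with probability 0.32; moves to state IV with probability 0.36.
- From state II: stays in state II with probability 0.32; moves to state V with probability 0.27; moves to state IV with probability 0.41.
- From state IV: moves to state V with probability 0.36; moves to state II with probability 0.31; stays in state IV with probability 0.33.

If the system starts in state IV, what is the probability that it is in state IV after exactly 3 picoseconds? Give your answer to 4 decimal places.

Propagate the distribution vector 3 picoseconds from state IV.
After 0 picoseconds: (0.0000, 0.0000, 1.0000)
After 1 picosecond: (0.3600, 0.3100, 0.3300)
After 2 picoseconds: (0.3177, 0.3167, 0.3656)
After 3 picoseconds: (0.3188, 0.3163, 0.3649)
P(in state IV after 3 picoseconds) = 0.3649

0.3649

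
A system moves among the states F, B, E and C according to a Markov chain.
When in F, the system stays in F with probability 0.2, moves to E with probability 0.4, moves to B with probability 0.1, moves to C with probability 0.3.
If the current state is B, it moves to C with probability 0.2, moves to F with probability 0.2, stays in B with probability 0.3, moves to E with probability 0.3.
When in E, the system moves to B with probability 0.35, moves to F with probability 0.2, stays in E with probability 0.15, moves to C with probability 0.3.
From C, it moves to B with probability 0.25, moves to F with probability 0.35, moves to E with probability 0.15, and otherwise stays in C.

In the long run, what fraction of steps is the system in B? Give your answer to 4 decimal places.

0.2514

Let the stationary distribution be π with π = πP and π_1 + π_2 + π_3 + π_4 = 1.
π_1 = 0.2·π_1 + 0.2·π_2 + 0.2·π_3 + 0.35·π_4
π_2 = 0.1·π_1 + 0.3·π_2 + 0.35·π_3 + 0.25·π_4
π_3 = 0.4·π_1 + 0.3·π_2 + 0.15·π_3 + 0.15·π_4
Solving with the normalization constraint gives π = (0.2393, 0.2514, 0.2475, 0.2618).
So the stationary probability of B is 0.2514.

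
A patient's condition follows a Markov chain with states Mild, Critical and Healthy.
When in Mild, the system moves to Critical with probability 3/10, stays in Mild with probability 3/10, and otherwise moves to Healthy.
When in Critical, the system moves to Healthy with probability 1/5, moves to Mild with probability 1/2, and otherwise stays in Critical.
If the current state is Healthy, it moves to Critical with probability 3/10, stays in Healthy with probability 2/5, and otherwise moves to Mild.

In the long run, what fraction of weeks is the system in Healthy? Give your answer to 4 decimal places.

Let the stationary distribution be π with π = πP and π_1 + π_2 + π_3 = 1.
π_1 = 0.3·π_1 + 0.5·π_2 + 0.3·π_3
π_2 = 0.3·π_1 + 0.3·π_2 + 0.3·π_3
Solving with the normalization constraint gives π = (0.3600, 0.3000, 0.3400).
So the stationary probability of Healthy is 0.3400.

0.3400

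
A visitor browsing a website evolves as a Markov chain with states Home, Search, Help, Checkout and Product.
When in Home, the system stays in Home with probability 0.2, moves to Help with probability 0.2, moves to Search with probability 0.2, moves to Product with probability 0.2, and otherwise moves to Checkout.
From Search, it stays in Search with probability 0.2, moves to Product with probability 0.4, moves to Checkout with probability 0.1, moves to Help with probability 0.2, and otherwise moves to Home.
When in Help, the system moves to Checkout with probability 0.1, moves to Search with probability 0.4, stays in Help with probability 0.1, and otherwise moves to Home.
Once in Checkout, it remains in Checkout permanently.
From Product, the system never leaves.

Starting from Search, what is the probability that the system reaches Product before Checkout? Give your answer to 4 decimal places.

Let h(s) be the probability of absorption at Product starting from transient state s. Then h(Product) = 1 and h(Checkout) = 0. By first-step analysis:
h(Home) = 0.2·h(Home) + 0.2·h(Search) + 0.2·h(Help) + 0.2·0 + 0.2·1
h(Search) = 0.1·h(Home) + 0.2·h(Search) + 0.2·h(Help) + 0.1·0 + 0.4·1
h(Help) = 0.4·h(Home) + 0.4·h(Search) + 0.1·h(Help) + 0.1·0
Solving: h(Home) = 0.5714, h(Search) = 0.7143, h(Help) = 0.5714.
Starting from Search, the probability is 0.7143.

0.7143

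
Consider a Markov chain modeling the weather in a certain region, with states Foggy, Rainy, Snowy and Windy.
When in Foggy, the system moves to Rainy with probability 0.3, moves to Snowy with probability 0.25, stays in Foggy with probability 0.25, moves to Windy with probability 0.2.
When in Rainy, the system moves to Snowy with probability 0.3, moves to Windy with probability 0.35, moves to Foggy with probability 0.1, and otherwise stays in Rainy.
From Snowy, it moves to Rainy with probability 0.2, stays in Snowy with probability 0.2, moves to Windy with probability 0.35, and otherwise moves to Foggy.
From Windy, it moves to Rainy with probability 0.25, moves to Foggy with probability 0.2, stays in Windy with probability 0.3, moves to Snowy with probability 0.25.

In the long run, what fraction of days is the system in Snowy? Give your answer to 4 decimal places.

Let the stationary distribution be π with π = πP and π_1 + π_2 + π_3 + π_4 = 1.
π_1 = 0.25·π_1 + 0.1·π_2 + 0.25·π_3 + 0.2·π_4
π_2 = 0.3·π_1 + 0.25·π_2 + 0.2·π_3 + 0.25·π_4
π_3 = 0.25·π_1 + 0.3·π_2 + 0.2·π_3 + 0.25·π_4
Solving with the normalization constraint gives π = (0.1976, 0.2474, 0.2499, 0.3051).
So the stationary probability of Snowy is 0.2499.

0.2499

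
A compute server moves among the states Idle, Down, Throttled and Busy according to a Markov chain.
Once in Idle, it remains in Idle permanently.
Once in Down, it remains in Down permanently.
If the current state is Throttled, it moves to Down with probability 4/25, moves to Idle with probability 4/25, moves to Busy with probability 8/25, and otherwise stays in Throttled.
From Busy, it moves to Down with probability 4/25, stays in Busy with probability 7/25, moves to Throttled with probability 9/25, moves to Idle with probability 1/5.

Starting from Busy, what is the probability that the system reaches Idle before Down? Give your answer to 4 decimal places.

0.5370

Let h(s) be the probability of absorption at Idle starting from transient state s. Then h(Idle) = 1 and h(Down) = 0. By first-step analysis:
h(Throttled) = 0.16·1 + 0.16·0 + 0.36·h(Throttled) + 0.32·h(Busy)
h(Busy) = 0.2·1 + 0.16·0 + 0.36·h(Throttled) + 0.28·h(Busy)
Solving: h(Throttled) = 0.5185, h(Busy) = 0.5370.
Starting from Busy, the probability is 0.5370.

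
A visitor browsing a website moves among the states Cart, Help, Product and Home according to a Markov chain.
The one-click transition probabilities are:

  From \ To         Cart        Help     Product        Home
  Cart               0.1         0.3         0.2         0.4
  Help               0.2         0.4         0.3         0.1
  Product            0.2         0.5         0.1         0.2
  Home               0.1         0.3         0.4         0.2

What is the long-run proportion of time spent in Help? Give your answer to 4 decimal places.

0.3894

Let the stationary distribution be π with π = πP and π_1 + π_2 + π_3 + π_4 = 1.
π_1 = 0.1·π_1 + 0.2·π_2 + 0.2·π_3 + 0.1·π_4
π_2 = 0.3·π_1 + 0.4·π_2 + 0.5·π_3 + 0.3·π_4
π_3 = 0.2·π_1 + 0.3·π_2 + 0.1·π_3 + 0.4·π_4
Solving with the normalization constraint gives π = (0.1642, 0.3894, 0.2525, 0.1939).
So the stationary probability of Help is 0.3894.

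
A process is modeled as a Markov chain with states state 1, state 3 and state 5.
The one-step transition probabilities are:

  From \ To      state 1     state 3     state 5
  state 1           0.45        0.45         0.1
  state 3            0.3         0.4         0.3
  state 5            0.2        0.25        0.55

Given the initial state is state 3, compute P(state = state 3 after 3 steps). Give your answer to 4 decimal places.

Propagate the distribution vector 3 steps from state 3.
After 0 steps: (0.0000, 1.0000, 0.0000)
After 1 step: (0.3000, 0.4000, 0.3000)
After 2 steps: (0.3150, 0.3700, 0.3150)
After 3 steps: (0.3158, 0.3685, 0.3158)
P(in state 3 after 3 steps) = 0.3685

0.3685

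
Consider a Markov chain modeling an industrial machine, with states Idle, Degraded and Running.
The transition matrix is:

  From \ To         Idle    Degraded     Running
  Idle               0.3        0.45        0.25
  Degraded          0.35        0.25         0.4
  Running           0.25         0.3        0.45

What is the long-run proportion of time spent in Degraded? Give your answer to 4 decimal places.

Let the stationary distribution be π with π = πP and π_1 + π_2 + π_3 = 1.
π_1 = 0.3·π_1 + 0.35·π_2 + 0.25·π_3
π_2 = 0.45·π_1 + 0.25·π_2 + 0.3·π_3
Solving with the normalization constraint gives π = (0.2977, 0.3282, 0.3740).
So the stationary probability of Degraded is 0.3282.

0.3282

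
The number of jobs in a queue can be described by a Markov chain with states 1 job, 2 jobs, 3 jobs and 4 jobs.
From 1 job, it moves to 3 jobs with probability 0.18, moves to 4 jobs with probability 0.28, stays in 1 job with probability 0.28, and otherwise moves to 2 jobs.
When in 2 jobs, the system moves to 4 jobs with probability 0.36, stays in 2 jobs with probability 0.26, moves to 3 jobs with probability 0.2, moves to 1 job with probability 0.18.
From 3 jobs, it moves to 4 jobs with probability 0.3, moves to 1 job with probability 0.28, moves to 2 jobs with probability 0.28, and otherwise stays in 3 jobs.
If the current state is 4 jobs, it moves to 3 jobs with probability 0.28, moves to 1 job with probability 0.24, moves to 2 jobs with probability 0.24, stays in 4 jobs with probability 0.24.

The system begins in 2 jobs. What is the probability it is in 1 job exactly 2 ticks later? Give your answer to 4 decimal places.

Propagate the distribution vector 2 ticks from 2 jobs.
After 0 ticks: (0.0000, 1.0000, 0.0000, 0.0000)
After 1 tick: (0.1800, 0.2600, 0.2000, 0.3600)
After 2 ticks: (0.2396, 0.2568, 0.2132, 0.2904)
P(in 1 job after 2 ticks) = 0.2396

0.2396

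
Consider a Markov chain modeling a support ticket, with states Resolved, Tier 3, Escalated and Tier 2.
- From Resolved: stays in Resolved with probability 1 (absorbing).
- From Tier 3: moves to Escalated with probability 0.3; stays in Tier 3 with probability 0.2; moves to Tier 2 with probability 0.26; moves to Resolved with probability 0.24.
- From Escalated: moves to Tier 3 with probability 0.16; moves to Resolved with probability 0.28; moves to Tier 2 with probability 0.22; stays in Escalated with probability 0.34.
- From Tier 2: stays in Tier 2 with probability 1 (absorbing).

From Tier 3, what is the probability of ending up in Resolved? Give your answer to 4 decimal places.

0.5050

Let h(s) be the probability of absorption at Resolved starting from transient state s. Then h(Resolved) = 1 and h(Tier 2) = 0. By first-step analysis:
h(Tier 3) = 0.24·1 + 0.2·h(Tier 3) + 0.3·h(Escalated) + 0.26·0
h(Escalated) = 0.28·1 + 0.16·h(Tier 3) + 0.34·h(Escalated) + 0.22·0
Solving: h(Tier 3) = 0.5050, h(Escalated) = 0.5467.
Starting from Tier 3, the probability is 0.5050.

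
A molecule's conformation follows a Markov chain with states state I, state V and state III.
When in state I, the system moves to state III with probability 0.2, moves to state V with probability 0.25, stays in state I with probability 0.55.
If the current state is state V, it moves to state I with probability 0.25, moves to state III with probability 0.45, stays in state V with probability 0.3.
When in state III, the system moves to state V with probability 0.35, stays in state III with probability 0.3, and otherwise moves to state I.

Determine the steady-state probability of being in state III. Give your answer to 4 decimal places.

0.3042

Let the stationary distribution be π with π = πP and π_1 + π_2 + π_3 = 1.
π_1 = 0.55·π_1 + 0.25·π_2 + 0.35·π_3
π_2 = 0.25·π_1 + 0.3·π_2 + 0.35·π_3
Solving with the normalization constraint gives π = (0.4006, 0.2952, 0.3042).
So the stationary probability of state III is 0.3042.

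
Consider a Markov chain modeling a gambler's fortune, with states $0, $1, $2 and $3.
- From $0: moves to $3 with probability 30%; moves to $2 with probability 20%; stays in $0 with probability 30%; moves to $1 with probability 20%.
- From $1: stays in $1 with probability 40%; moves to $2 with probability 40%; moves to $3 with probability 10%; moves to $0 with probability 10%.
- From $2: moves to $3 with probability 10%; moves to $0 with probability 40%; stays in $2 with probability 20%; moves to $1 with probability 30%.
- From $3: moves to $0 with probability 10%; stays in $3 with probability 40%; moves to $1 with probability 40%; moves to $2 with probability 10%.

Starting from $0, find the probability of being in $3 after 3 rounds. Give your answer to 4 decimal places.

Propagate the distribution vector 3 rounds from $0.
After 0 rounds: (1.0000, 0.0000, 0.0000, 0.0000)
After 1 round: (0.3000, 0.2000, 0.2000, 0.3000)
After 2 rounds: (0.2200, 0.3200, 0.2100, 0.2500)
After 3 rounds: (0.2070, 0.3350, 0.2390, 0.2190)
P(in $3 after 3 rounds) = 0.2190

0.2190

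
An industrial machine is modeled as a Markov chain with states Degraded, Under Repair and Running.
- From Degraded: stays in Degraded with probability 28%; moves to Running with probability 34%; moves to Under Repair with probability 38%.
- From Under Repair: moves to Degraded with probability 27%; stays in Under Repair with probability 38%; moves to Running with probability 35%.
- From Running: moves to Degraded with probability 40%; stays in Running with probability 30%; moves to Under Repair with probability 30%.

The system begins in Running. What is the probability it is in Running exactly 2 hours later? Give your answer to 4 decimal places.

0.3310

Sum over the intermediate state after 1 hour:
P = P(Running→Degraded)·P(Degraded→Running) + P(Running→Under Repair)·P(Under Repair→Running) + P(Running→Running)·P(Running→Running)
  = 0.4×0.34 + 0.3×0.35 + 0.3×0.3
  = 0.1360 + 0.1050 + 0.0900 = 0.3310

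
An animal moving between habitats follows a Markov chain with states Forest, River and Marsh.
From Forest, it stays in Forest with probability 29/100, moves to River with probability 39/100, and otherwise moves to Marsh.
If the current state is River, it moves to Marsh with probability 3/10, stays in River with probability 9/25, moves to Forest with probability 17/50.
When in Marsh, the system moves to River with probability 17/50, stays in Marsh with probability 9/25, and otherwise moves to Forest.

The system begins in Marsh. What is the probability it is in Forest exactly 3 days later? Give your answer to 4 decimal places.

Propagate the distribution vector 3 days from Marsh.
After 0 days: (0.0000, 0.0000, 1.0000)
After 1 day: (0.3000, 0.3400, 0.3600)
After 2 days: (0.3106, 0.3618, 0.3276)
After 3 days: (0.3114, 0.3628, 0.3259)
P(in Forest after 3 days) = 0.3114

0.3114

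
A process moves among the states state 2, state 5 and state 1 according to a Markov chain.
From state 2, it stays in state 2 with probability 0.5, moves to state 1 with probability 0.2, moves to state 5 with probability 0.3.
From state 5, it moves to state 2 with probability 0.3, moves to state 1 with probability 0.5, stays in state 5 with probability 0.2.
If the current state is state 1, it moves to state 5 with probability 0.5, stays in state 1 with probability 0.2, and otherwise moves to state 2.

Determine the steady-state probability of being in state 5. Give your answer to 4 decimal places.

0.3269

Let the stationary distribution be π with π = πP and π_1 + π_2 + π_3 = 1.
π_1 = 0.5·π_1 + 0.3·π_2 + 0.3·π_3
π_2 = 0.3·π_1 + 0.2·π_2 + 0.5·π_3
Solving with the normalization constraint gives π = (0.3750, 0.3269, 0.2981).
So the stationary probability of state 5 is 0.3269.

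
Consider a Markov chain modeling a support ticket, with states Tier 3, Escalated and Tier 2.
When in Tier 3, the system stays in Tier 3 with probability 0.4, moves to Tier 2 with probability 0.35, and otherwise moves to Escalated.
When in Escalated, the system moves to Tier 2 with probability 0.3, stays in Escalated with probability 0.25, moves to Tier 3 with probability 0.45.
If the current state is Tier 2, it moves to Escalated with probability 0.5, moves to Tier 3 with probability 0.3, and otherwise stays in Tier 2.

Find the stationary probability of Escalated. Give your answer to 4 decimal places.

Let the stationary distribution be π with π = πP and π_1 + π_2 + π_3 = 1.
π_1 = 0.4·π_1 + 0.45·π_2 + 0.3·π_3
π_2 = 0.25·π_1 + 0.25·π_2 + 0.5·π_3
Solving with the normalization constraint gives π = (0.3871, 0.3226, 0.2903).
So the stationary probability of Escalated is 0.3226.

0.3226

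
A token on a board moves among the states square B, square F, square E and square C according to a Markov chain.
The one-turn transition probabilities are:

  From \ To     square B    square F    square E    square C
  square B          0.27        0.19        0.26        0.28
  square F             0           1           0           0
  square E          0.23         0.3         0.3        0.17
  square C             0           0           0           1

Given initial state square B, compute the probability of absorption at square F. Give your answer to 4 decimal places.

Let h(s) be the probability of absorption at square F starting from transient state s. Then h(square F) = 1 and h(square C) = 0. By first-step analysis:
h(square B) = 0.27·h(square B) + 0.19·1 + 0.26·h(square E) + 0.28·0
h(square E) = 0.23·h(square B) + 0.3·1 + 0.3·h(square E) + 0.17·0
Solving: h(square B) = 0.4676, h(square E) = 0.5822.
Starting from square B, the probability is 0.4676.

0.4676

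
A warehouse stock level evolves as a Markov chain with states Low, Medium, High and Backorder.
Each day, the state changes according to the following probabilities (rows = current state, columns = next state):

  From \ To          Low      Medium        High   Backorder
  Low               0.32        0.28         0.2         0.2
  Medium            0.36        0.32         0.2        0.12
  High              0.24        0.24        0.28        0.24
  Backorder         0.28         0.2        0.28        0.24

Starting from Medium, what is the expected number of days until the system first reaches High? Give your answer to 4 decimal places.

4.6875

Let t(s) be the expected number of days to first reach High from state s, with t(High) = 0. Conditioning on the first day:
t(Low) = 1 + 0.32·t(Low) + 0.28·t(Medium) + 0.2·t(Backorder)
t(Medium) = 1 + 0.36·t(Low) + 0.32·t(Medium) + 0.12·t(Backorder)
t(Backorder) = 1 + 0.28·t(Low) + 0.2·t(Medium) + 0.24·t(Backorder)
Solving: t(Low) = 4.6549, t(Medium) = 4.6875, t(Backorder) = 4.2643.
Expected days from Medium to High: 4.6875.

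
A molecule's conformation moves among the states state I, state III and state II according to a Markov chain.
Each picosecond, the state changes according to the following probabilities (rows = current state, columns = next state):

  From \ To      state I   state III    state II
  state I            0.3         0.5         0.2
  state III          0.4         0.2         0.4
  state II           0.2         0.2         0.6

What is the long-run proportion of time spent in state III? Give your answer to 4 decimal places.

0.2857

Let the stationary distribution be π with π = πP and π_1 + π_2 + π_3 = 1.
π_1 = 0.3·π_1 + 0.4·π_2 + 0.2·π_3
π_2 = 0.5·π_1 + 0.2·π_2 + 0.2·π_3
Solving with the normalization constraint gives π = (0.2857, 0.2857, 0.4286).
So the stationary probability of state III is 0.2857.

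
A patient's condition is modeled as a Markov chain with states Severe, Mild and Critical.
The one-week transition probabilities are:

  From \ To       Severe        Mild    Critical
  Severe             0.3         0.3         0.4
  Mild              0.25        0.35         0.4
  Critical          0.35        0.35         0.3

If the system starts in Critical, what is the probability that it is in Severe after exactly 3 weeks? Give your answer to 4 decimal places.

0.3019

Propagate the distribution vector 3 weeks from Critical.
After 0 weeks: (0.0000, 0.0000, 1.0000)
After 1 week: (0.3500, 0.3500, 0.3000)
After 2 weeks: (0.2975, 0.3325, 0.3700)
After 3 weeks: (0.3019, 0.3351, 0.3630)
P(in Severe after 3 weeks) = 0.3019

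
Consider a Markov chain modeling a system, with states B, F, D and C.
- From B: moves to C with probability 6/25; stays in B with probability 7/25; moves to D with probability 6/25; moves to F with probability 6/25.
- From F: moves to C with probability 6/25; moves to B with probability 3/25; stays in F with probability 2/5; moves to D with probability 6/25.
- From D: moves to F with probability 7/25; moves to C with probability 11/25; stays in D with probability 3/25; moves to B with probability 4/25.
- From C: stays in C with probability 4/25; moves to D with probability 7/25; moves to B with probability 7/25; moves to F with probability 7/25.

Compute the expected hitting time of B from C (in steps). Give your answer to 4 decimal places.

Let t(s) be the expected number of steps to first reach B from state s, with t(B) = 0. Conditioning on the first step:
t(F) = 1 + 0.4·t(F) + 0.24·t(D) + 0.24·t(C)
t(D) = 1 + 0.28·t(F) + 0.12·t(D) + 0.44·t(C)
t(C) = 1 + 0.28·t(F) + 0.28·t(D) + 0.16·t(C)
Solving: t(F) = 5.8434, t(D) = 5.4777, t(C) = 4.9642.
Expected steps from C to B: 4.9642.

4.9642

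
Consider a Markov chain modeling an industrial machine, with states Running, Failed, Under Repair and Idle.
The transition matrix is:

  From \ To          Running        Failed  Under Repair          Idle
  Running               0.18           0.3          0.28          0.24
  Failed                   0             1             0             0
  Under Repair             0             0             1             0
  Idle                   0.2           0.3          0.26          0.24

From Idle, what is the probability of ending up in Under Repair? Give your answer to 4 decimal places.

0.4680

Let h(s) be the probability of absorption at Under Repair starting from transient state s. Then h(Under Repair) = 1 and h(Failed) = 0. By first-step analysis:
h(Running) = 0.18·h(Running) + 0.3·0 + 0.28·1 + 0.24·h(Idle)
h(Idle) = 0.2·h(Running) + 0.3·0 + 0.26·1 + 0.24·h(Idle)
Solving: h(Running) = 0.4784, h(Idle) = 0.4680.
Starting from Idle, the probability is 0.4680.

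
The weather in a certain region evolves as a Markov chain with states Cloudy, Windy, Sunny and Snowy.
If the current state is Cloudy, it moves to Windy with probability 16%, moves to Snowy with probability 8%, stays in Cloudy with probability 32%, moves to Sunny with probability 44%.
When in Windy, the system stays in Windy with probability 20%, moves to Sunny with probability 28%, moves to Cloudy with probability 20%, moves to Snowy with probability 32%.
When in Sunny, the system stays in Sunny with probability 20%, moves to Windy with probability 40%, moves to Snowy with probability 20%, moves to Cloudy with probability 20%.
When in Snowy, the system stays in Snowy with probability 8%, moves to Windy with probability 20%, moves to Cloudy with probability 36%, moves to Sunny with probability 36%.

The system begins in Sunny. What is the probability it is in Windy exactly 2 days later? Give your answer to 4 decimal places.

0.2320

Propagate the distribution vector 2 days from Sunny.
After 0 days: (0.0000, 0.0000, 1.0000, 0.0000)
After 1 day: (0.2000, 0.4000, 0.2000, 0.2000)
After 2 days: (0.2560, 0.2320, 0.3120, 0.2000)
P(in Windy after 2 days) = 0.2320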